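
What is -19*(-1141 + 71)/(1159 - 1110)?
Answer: 20330/49 ≈ 414.90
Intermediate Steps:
-19*(-1141 + 71)/(1159 - 1110) = -(-20330)/49 = -19*(-1070/49) = 20330/49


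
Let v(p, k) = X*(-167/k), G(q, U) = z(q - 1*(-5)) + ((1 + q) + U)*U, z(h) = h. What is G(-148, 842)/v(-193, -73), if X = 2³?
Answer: 42708431/1336 ≈ 31967.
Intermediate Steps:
X = 8
G(q, U) = 5 + q + U*(1 + U + q) (G(q, U) = (q - 1*(-5)) + ((1 + q) + U)*U = (q + 5) + (1 + U + q)*U = (5 + q) + U*(1 + U + q) = 5 + q + U*(1 + U + q))
v(p, k) = -1336/k (v(p, k) = 8*(-167/k) = -1336/k)
G(-148, 842)/v(-193, -73) = (5 + 842 - 148 + 842² + 842*(-148))/((-1336/(-73))) = (5 + 842 - 148 + 708964 - 124616)/((-1336*(-1/73))) = 585047/(1336/73) = 585047*(73/1336) = 42708431/1336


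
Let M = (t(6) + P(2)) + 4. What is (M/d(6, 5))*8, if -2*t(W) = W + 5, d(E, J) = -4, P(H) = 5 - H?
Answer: -3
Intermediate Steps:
t(W) = -5/2 - W/2 (t(W) = -(W + 5)/2 = -(5 + W)/2 = -5/2 - W/2)
M = 3/2 (M = ((-5/2 - 1/2*6) + (5 - 1*2)) + 4 = ((-5/2 - 3) + (5 - 2)) + 4 = (-11/2 + 3) + 4 = -5/2 + 4 = 3/2 ≈ 1.5000)
(M/d(6, 5))*8 = ((3/2)/(-4))*8 = -1/4*3/2*8 = -3/8*8 = -3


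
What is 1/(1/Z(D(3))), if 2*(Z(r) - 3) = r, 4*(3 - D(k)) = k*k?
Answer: 27/8 ≈ 3.3750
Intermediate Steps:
D(k) = 3 - k²/4 (D(k) = 3 - k*k/4 = 3 - k²/4)
Z(r) = 3 + r/2
1/(1/Z(D(3))) = 1/(1/(3 + (3 - ¼*3²)/2)) = 1/(1/(3 + (3 - ¼*9)/2)) = 1/(1/(3 + (3 - 9/4)/2)) = 1/(1/(3 + (½)*(¾))) = 1/(1/(3 + 3/8)) = 1/(1/(27/8)) = 1/(8/27) = 27/8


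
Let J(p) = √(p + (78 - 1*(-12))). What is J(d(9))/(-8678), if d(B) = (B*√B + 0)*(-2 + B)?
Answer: -3*√31/8678 ≈ -0.0019248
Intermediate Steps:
d(B) = B^(3/2)*(-2 + B) (d(B) = (B^(3/2) + 0)*(-2 + B) = B^(3/2)*(-2 + B))
J(p) = √(90 + p) (J(p) = √(p + (78 + 12)) = √(p + 90) = √(90 + p))
J(d(9))/(-8678) = √(90 + 9^(3/2)*(-2 + 9))/(-8678) = √(90 + 27*7)*(-1/8678) = √(90 + 189)*(-1/8678) = √279*(-1/8678) = (3*√31)*(-1/8678) = -3*√31/8678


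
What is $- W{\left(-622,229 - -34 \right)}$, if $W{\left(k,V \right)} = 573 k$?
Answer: $356406$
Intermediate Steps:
$- W{\left(-622,229 - -34 \right)} = - 573 \left(-622\right) = \left(-1\right) \left(-356406\right) = 356406$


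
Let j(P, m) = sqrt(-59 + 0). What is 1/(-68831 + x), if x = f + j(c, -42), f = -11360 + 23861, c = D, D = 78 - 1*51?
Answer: -56330/3173068959 - I*sqrt(59)/3173068959 ≈ -1.7753e-5 - 2.4207e-9*I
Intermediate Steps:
D = 27 (D = 78 - 51 = 27)
c = 27
j(P, m) = I*sqrt(59) (j(P, m) = sqrt(-59) = I*sqrt(59))
f = 12501
x = 12501 + I*sqrt(59) ≈ 12501.0 + 7.6811*I
1/(-68831 + x) = 1/(-68831 + (12501 + I*sqrt(59))) = 1/(-56330 + I*sqrt(59))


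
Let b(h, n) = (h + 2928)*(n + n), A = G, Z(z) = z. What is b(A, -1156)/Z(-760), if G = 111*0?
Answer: 846192/95 ≈ 8907.3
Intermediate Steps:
G = 0
A = 0
b(h, n) = 2*n*(2928 + h) (b(h, n) = (2928 + h)*(2*n) = 2*n*(2928 + h))
b(A, -1156)/Z(-760) = (2*(-1156)*(2928 + 0))/(-760) = (2*(-1156)*2928)*(-1/760) = -6769536*(-1/760) = 846192/95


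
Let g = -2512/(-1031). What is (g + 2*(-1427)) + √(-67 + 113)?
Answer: -2939962/1031 + √46 ≈ -2844.8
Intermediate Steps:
g = 2512/1031 (g = -2512*(-1/1031) = 2512/1031 ≈ 2.4365)
(g + 2*(-1427)) + √(-67 + 113) = (2512/1031 + 2*(-1427)) + √(-67 + 113) = (2512/1031 - 2854) + √46 = -2939962/1031 + √46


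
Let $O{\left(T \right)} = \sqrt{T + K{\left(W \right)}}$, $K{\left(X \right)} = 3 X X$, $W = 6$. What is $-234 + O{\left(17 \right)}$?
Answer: $-234 + 5 \sqrt{5} \approx -222.82$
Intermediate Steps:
$K{\left(X \right)} = 3 X^{2}$
$O{\left(T \right)} = \sqrt{108 + T}$ ($O{\left(T \right)} = \sqrt{T + 3 \cdot 6^{2}} = \sqrt{T + 3 \cdot 36} = \sqrt{T + 108} = \sqrt{108 + T}$)
$-234 + O{\left(17 \right)} = -234 + \sqrt{108 + 17} = -234 + \sqrt{125} = -234 + 5 \sqrt{5}$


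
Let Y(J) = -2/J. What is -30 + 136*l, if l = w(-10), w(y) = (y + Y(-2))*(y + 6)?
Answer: 4866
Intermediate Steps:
w(y) = (1 + y)*(6 + y) (w(y) = (y - 2/(-2))*(y + 6) = (y - 2*(-1/2))*(6 + y) = (y + 1)*(6 + y) = (1 + y)*(6 + y))
l = 36 (l = 6 + (-10)**2 + 7*(-10) = 6 + 100 - 70 = 36)
-30 + 136*l = -30 + 136*36 = -30 + 4896 = 4866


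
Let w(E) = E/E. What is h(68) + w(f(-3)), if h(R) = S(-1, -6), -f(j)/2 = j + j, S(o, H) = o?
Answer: 0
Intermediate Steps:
f(j) = -4*j (f(j) = -2*(j + j) = -4*j)
w(E) = 1
h(R) = -1
h(68) + w(f(-3)) = -1 + 1 = 0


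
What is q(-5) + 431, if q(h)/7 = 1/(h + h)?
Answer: 4303/10 ≈ 430.30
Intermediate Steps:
q(h) = 7/(2*h) (q(h) = 7/(h + h) = 7/((2*h)) = 7*(1/(2*h)) = 7/(2*h))
q(-5) + 431 = (7/2)/(-5) + 431 = (7/2)*(-1/5) + 431 = -7/10 + 431 = 4303/10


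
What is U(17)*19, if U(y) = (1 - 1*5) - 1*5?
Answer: -171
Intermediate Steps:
U(y) = -9 (U(y) = (1 - 5) - 5 = -4 - 5 = -9)
U(17)*19 = -9*19 = -171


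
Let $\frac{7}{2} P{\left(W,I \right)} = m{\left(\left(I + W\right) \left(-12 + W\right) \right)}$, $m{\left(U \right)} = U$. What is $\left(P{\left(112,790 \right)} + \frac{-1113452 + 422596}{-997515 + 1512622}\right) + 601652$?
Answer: $\frac{2262326564156}{3605749} \approx 6.2742 \cdot 10^{5}$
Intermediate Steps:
$P{\left(W,I \right)} = \frac{2 \left(-12 + W\right) \left(I + W\right)}{7}$ ($P{\left(W,I \right)} = \frac{2 \left(I + W\right) \left(-12 + W\right)}{7} = \frac{2 \left(-12 + W\right) \left(I + W\right)}{7}$)
$\left(P{\left(112,790 \right)} + \frac{-1113452 + 422596}{-997515 + 1512622}\right) + 601652 = \left(\left(\left(- \frac{24}{7}\right) 790 - 384 + \frac{2 \cdot 112^{2}}{7} + \frac{2}{7} \cdot 790 \cdot 112\right) + \frac{-1113452 + 422596}{-997515 + 1512622}\right) + 601652 = \left(\left(- \frac{18960}{7} - 384 + \frac{2}{7} \cdot 12544 + 25280\right) - \frac{690856}{515107}\right) + 601652 = \left(\left(- \frac{18960}{7} - 384 + 3584 + 25280\right) - \frac{690856}{515107}\right) + 601652 = \left(\frac{180400}{7} - \frac{690856}{515107}\right) + 601652 = \frac{92920466808}{3605749} + 601652 = \frac{2262326564156}{3605749}$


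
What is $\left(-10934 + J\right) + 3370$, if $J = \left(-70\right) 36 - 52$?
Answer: $-10136$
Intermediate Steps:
$J = -2572$ ($J = -2520 - 52 = -2572$)
$\left(-10934 + J\right) + 3370 = \left(-10934 - 2572\right) + 3370 = -13506 + 3370 = -10136$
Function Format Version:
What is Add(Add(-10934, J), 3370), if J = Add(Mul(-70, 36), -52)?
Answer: -10136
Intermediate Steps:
J = -2572 (J = Add(-2520, -52) = -2572)
Add(Add(-10934, J), 3370) = Add(Add(-10934, -2572), 3370) = Add(-13506, 3370) = -10136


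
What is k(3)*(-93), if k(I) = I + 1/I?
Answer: -310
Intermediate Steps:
k(3)*(-93) = (3 + 1/3)*(-93) = (3 + ⅓)*(-93) = (10/3)*(-93) = -310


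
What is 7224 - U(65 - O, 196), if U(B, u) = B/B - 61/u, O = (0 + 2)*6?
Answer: 1415769/196 ≈ 7223.3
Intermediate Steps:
O = 12 (O = 2*6 = 12)
U(B, u) = 1 - 61/u
7224 - U(65 - O, 196) = 7224 - (-61 + 196)/196 = 7224 - 135/196 = 1415769/196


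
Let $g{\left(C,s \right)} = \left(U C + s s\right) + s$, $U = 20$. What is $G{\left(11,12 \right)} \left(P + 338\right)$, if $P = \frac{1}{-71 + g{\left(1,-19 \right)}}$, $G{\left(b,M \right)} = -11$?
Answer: $- \frac{1081949}{291} \approx -3718.0$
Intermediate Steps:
$g{\left(C,s \right)} = s + s^{2} + 20 C$ ($g{\left(C,s \right)} = \left(20 C + s s\right) + s = \left(20 C + s^{2}\right) + s = \left(s^{2} + 20 C\right) + s = s + s^{2} + 20 C$)
$P = \frac{1}{291}$ ($P = \frac{1}{-71 + \left(-19 + \left(-19\right)^{2} + 20 \cdot 1\right)} = \frac{1}{-71 + \left(-19 + 361 + 20\right)} = \frac{1}{-71 + 362} = \frac{1}{291} \approx 0.0034364$)
$G{\left(11,12 \right)} \left(P + 338\right) = - 11 \left(\frac{1}{291} + 338\right) = \left(-11\right) \frac{98359}{291} = - \frac{1081949}{291}$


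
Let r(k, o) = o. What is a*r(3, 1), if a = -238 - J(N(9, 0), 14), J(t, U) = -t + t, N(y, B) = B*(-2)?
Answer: -238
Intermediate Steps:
N(y, B) = -2*B
J(t, U) = 0
a = -238 (a = -238 - 1*0 = -238 + 0 = -238)
a*r(3, 1) = -238*1 = -238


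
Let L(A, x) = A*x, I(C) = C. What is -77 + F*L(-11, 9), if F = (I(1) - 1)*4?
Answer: -77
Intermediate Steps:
F = 0 (F = (1 - 1)*4 = 0*4 = 0)
-77 + F*L(-11, 9) = -77 + 0*(-11*9) = -77 + 0*(-99) = -77 + 0 = -77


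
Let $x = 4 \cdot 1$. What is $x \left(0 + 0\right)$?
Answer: $0$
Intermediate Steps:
$x = 4$
$x \left(0 + 0\right) = 4 \left(0 + 0\right) = 4 \cdot 0 = 0$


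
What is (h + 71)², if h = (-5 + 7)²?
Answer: 5625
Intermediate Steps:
h = 4 (h = 2² = 4)
(h + 71)² = (4 + 71)² = 75² = 5625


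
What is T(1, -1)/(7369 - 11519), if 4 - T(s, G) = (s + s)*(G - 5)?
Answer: -8/2075 ≈ -0.0038554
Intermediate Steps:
T(s, G) = 4 - 2*s*(-5 + G) (T(s, G) = 4 - (s + s)*(G - 5) = 4 - 2*s*(-5 + G))
T(1, -1)/(7369 - 11519) = (4 + 10*1 - 2*(-1)*1)/(7369 - 11519) = (4 + 10 + 2)/(-4150) = 16*(-1/4150) = -8/2075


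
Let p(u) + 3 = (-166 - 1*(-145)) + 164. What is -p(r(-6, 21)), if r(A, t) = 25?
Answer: -140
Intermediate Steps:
p(u) = 140 (p(u) = -3 + ((-166 - 1*(-145)) + 164) = -3 + ((-166 + 145) + 164) = -3 + (-21 + 164) = -3 + 143 = 140)
-p(r(-6, 21)) = -1*140 = -140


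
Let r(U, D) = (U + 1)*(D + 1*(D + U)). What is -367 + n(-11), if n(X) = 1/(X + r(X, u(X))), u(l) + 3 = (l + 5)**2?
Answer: -205888/561 ≈ -367.00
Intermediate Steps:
u(l) = -3 + (5 + l)**2 (u(l) = -3 + (l + 5)**2 = -3 + (5 + l)**2)
r(U, D) = (1 + U)*(U + 2*D) (r(U, D) = (1 + U)*(D + (D + U)) = (1 + U)*(U + 2*D))
n(X) = 1/(-6 + X**2 + 2*X + 2*(5 + X)**2 + 2*X*(-3 + (5 + X)**2)) (n(X) = 1/(X + (X + X**2 + 2*(-3 + (5 + X)**2) + 2*(-3 + (5 + X)**2)*X)) = 1/(X + (X + X**2 + (-6 + 2*(5 + X)**2) + 2*X*(-3 + (5 + X)**2))) = 1/(X + (-6 + X + X**2 + 2*(5 + X)**2 + 2*X*(-3 + (5 + X)**2))) = 1/(-6 + X**2 + 2*X + 2*(5 + X)**2 + 2*X*(-3 + (5 + X)**2)))
-367 + n(-11) = -367 + 1/(44 + 2*(-11)**3 + 23*(-11)**2 + 66*(-11)) = -367 + 1/(44 + 2*(-1331) + 23*121 - 726) = -367 + 1/(44 - 2662 + 2783 - 726) = -367 + 1/(-561) = -367 - 1/561 = -205888/561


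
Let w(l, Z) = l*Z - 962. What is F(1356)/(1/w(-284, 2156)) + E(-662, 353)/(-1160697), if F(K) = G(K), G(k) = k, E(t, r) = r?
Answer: -965222504681465/1160697 ≈ -8.3159e+8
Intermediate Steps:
w(l, Z) = -962 + Z*l (w(l, Z) = Z*l - 962 = -962 + Z*l)
F(K) = K
F(1356)/(1/w(-284, 2156)) + E(-662, 353)/(-1160697) = 1356/(1/(-962 + 2156*(-284))) + 353/(-1160697) = 1356/(1/(-962 - 612304)) + 353*(-1/1160697) = 1356/(1/(-613266)) - 353/1160697 = 1356/(-1/613266) - 353/1160697 = 1356*(-613266) - 353/1160697 = -831588696 - 353/1160697 = -965222504681465/1160697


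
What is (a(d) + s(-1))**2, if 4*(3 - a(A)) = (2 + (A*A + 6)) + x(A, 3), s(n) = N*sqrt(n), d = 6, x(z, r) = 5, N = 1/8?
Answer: (74 - I)**2/64 ≈ 85.547 - 2.3125*I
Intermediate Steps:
N = 1/8 ≈ 0.12500
s(n) = sqrt(n)/8
a(A) = -1/4 - A**2/4 (a(A) = 3 - ((2 + (A*A + 6)) + 5)/4 = 3 - ((2 + (A**2 + 6)) + 5)/4 = 3 - ((2 + (6 + A**2)) + 5)/4 = 3 - ((8 + A**2) + 5)/4 = 3 - (13 + A**2)/4 = 3 + (-13/4 - A**2/4) = -1/4 - A**2/4)
(a(d) + s(-1))**2 = ((-1/4 - 1/4*6**2) + sqrt(-1)/8)**2 = ((-1/4 - 1/4*36) + I/8)**2 = ((-1/4 - 9) + I/8)**2 = (-37/4 + I/8)**2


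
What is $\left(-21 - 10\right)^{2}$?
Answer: $961$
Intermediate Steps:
$\left(-21 - 10\right)^{2} = \left(-31\right)^{2} = 961$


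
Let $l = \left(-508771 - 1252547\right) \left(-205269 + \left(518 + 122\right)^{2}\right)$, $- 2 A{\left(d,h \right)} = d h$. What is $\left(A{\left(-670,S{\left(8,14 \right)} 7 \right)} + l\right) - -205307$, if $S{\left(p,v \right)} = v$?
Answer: $-359891630121$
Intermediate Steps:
$A{\left(d,h \right)} = - \frac{d h}{2}$
$l = -359891868258$ ($l = - 1761318 \left(-205269 + 640^{2}\right) = - 1761318 \left(-205269 + 409600\right) = \left(-1761318\right) 204331 = -359891868258$)
$\left(A{\left(-670,S{\left(8,14 \right)} 7 \right)} + l\right) - -205307 = \left(\left(- \frac{1}{2}\right) \left(-670\right) 14 \cdot 7 - 359891868258\right) - -205307 = \left(\left(- \frac{1}{2}\right) \left(-670\right) 98 - 359891868258\right) + \left(-1135742 + 1341049\right) = \left(32830 - 359891868258\right) + 205307 = -359891835428 + 205307 = -359891630121$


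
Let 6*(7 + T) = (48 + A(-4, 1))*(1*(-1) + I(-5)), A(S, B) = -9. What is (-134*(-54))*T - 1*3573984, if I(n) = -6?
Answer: -3953874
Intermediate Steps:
T = -105/2 (T = -7 + ((48 - 9)*(1*(-1) - 6))/6 = -7 + (39*(-1 - 6))/6 = -7 + (39*(-7))/6 = -7 + (1/6)*(-273) = -7 - 91/2 = -105/2 ≈ -52.500)
(-134*(-54))*T - 1*3573984 = -134*(-54)*(-105/2) - 1*3573984 = 7236*(-105/2) - 3573984 = -379890 - 3573984 = -3953874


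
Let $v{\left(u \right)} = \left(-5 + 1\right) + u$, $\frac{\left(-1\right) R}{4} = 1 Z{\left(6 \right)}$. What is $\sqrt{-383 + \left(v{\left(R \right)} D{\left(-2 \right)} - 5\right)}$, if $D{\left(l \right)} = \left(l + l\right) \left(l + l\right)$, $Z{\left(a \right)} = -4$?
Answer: $14 i \approx 14.0 i$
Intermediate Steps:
$D{\left(l \right)} = 4 l^{2}$ ($D{\left(l \right)} = 2 l 2 l = 4 l^{2}$)
$R = 16$ ($R = - 4 \cdot 1 \left(-4\right) = \left(-4\right) \left(-4\right) = 16$)
$v{\left(u \right)} = -4 + u$
$\sqrt{-383 + \left(v{\left(R \right)} D{\left(-2 \right)} - 5\right)} = \sqrt{-383 - \left(5 - \left(-4 + 16\right) 4 \left(-2\right)^{2}\right)} = \sqrt{-383 - \left(5 - 12 \cdot 4 \cdot 4\right)} = \sqrt{-383 + \left(12 \cdot 16 - 5\right)} = \sqrt{-383 + \left(192 - 5\right)} = \sqrt{-383 + 187} = \sqrt{-196} = 14 i$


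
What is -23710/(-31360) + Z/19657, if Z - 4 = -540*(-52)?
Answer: 134678171/61644352 ≈ 2.1848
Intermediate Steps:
Z = 28084 (Z = 4 - 540*(-52) = 4 + 28080 = 28084)
-23710/(-31360) + Z/19657 = -23710/(-31360) + 28084/19657 = -23710*(-1/31360) + 28084*(1/19657) = 2371/3136 + 28084/19657 = 134678171/61644352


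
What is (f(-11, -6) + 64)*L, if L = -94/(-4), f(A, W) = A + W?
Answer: 2209/2 ≈ 1104.5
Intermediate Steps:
L = 47/2 (L = -94*(-1/4) = 47/2 ≈ 23.500)
(f(-11, -6) + 64)*L = ((-11 - 6) + 64)*(47/2) = (-17 + 64)*(47/2) = 47*(47/2) = 2209/2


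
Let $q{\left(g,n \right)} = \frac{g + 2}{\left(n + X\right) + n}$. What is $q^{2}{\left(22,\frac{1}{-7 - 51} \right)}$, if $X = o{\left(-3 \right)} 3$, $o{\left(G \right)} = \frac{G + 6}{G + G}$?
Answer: $\frac{1937664}{7921} \approx 244.62$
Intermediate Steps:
$o{\left(G \right)} = \frac{6 + G}{2 G}$
$X = - \frac{3}{2}$ ($X = \frac{6 - 3}{2 \left(-3\right)} 3 = \frac{1}{2} \left(- \frac{1}{3}\right) 3 \cdot 3 = \left(- \frac{1}{2}\right) 3 = - \frac{3}{2} \approx -1.5$)
$q{\left(g,n \right)} = \frac{2 + g}{- \frac{3}{2} + 2 n}$ ($q{\left(g,n \right)} = \frac{g + 2}{\left(n - \frac{3}{2}\right) + n} = \frac{2 + g}{\left(- \frac{3}{2} + n\right) + n} = \frac{2 + g}{- \frac{3}{2} + 2 n}$)
$q^{2}{\left(22,\frac{1}{-7 - 51} \right)} = \left(\frac{2 \left(2 + 22\right)}{-3 + \frac{4}{-7 - 51}}\right)^{2} = \left(2 \frac{1}{-3 + \frac{4}{-58}} \cdot 24\right)^{2} = \left(2 \frac{1}{-3 + 4 \left(- \frac{1}{58}\right)} 24\right)^{2} = \left(2 \frac{1}{-3 - \frac{2}{29}} \cdot 24\right)^{2} = \left(2 \frac{1}{- \frac{89}{29}} \cdot 24\right)^{2} = \left(2 \left(- \frac{29}{89}\right) 24\right)^{2} = \left(- \frac{1392}{89}\right)^{2} = \frac{1937664}{7921}$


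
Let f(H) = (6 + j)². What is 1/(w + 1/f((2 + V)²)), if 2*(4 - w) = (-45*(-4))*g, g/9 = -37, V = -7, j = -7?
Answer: 1/29975 ≈ 3.3361e-5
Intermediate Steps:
g = -333 (g = 9*(-37) = -333)
f(H) = 1 (f(H) = (6 - 7)² = (-1)² = 1)
w = 29974 (w = 4 - (-45*(-4))*(-333)/2 = 4 - 90*(-333) = 4 - ½*(-59940) = 4 + 29970 = 29974)
1/(w + 1/f((2 + V)²)) = 1/(29974 + 1/1) = 1/(29974 + 1) = 1/29975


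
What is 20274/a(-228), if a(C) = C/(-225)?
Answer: 760275/38 ≈ 20007.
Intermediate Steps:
a(C) = -C/225 (a(C) = C*(-1/225) = -C/225)
20274/a(-228) = 20274/((-1/225*(-228))) = 20274/(76/75) = 20274*(75/76) = 760275/38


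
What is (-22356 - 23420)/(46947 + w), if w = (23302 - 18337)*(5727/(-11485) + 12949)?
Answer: -105147472/147780380493 ≈ -0.00071151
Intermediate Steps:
w = 147672543234/2297 (w = 4965*(5727*(-1/11485) + 12949) = 4965*(-5727/11485 + 12949) = 4965*(148713538/11485) = 147672543234/2297 ≈ 6.4289e+7)
(-22356 - 23420)/(46947 + w) = (-22356 - 23420)/(46947 + 147672543234/2297) = -45776/147780380493/2297 = -45776*2297/147780380493 = -105147472/147780380493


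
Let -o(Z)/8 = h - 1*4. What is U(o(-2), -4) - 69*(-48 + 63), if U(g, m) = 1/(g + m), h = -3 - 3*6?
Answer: -202859/196 ≈ -1035.0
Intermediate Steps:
h = -21 (h = -3 - 18 = -21)
o(Z) = 200 (o(Z) = -8*(-21 - 1*4) = -8*(-21 - 4) = -8*(-25) = 200)
U(o(-2), -4) - 69*(-48 + 63) = 1/(200 - 4) - 69*(-48 + 63) = 1/196 - 69*15 = 1/196 - 1035 = -202859/196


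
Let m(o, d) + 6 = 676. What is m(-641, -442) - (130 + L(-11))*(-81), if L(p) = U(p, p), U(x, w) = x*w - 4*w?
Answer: 24565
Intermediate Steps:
m(o, d) = 670 (m(o, d) = -6 + 676 = 670)
U(x, w) = -4*w + w*x (U(x, w) = w*x - 4*w = -4*w + w*x)
L(p) = p*(-4 + p)
m(-641, -442) - (130 + L(-11))*(-81) = 670 - (130 - 11*(-4 - 11))*(-81) = 670 - (130 - 11*(-15))*(-81) = 670 - (130 + 165)*(-81) = 670 - 295*(-81) = 670 - 1*(-23895) = 670 + 23895 = 24565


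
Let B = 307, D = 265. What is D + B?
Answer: 572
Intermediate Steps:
D + B = 265 + 307 = 572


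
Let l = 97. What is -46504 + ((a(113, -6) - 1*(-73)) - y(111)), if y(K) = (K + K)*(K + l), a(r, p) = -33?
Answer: -92640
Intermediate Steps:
y(K) = 2*K*(97 + K) (y(K) = (K + K)*(K + 97) = (2*K)*(97 + K) = 2*K*(97 + K))
-46504 + ((a(113, -6) - 1*(-73)) - y(111)) = -46504 + ((-33 - 1*(-73)) - 2*111*(97 + 111)) = -46504 + ((-33 + 73) - 2*111*208) = -46504 + (40 - 1*46176) = -46504 + (40 - 46176) = -46504 - 46136 = -92640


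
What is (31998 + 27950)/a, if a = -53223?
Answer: -59948/53223 ≈ -1.1264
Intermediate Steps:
(31998 + 27950)/a = (31998 + 27950)/(-53223) = 59948*(-1/53223) = -59948/53223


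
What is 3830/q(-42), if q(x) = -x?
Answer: 1915/21 ≈ 91.190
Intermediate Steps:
3830/q(-42) = 3830/((-1*(-42))) = 3830/42 = 3830*(1/42) = 1915/21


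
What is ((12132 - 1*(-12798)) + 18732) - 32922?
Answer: 10740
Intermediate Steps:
((12132 - 1*(-12798)) + 18732) - 32922 = ((12132 + 12798) + 18732) - 32922 = (24930 + 18732) - 32922 = 43662 - 32922 = 10740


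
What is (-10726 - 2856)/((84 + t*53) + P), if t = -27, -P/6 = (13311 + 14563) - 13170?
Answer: 13582/89571 ≈ 0.15163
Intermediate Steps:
P = -88224 (P = -6*((13311 + 14563) - 13170) = -6*(27874 - 13170) = -6*14704 = -88224)
(-10726 - 2856)/((84 + t*53) + P) = (-10726 - 2856)/((84 - 27*53) - 88224) = -13582/((84 - 1431) - 88224) = -13582/(-1347 - 88224) = -13582/(-89571) = -13582*(-1/89571) = 13582/89571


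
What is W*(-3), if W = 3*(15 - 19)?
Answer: 36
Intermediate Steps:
W = -12 (W = 3*(-4) = -12)
W*(-3) = -12*(-3) = 36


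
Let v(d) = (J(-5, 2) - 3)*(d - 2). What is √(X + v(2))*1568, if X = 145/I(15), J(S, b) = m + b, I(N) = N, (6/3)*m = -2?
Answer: 1568*√87/3 ≈ 4875.1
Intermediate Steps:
m = -1 (m = (½)*(-2) = -1)
J(S, b) = -1 + b
v(d) = 4 - 2*d (v(d) = ((-1 + 2) - 3)*(d - 2) = (1 - 3)*(-2 + d) = -2*(-2 + d) = 4 - 2*d)
X = 29/3 (X = 145/15 = 145*(1/15) = 29/3 ≈ 9.6667)
√(X + v(2))*1568 = √(29/3 + (4 - 2*2))*1568 = √(29/3 + (4 - 4))*1568 = √(29/3 + 0)*1568 = √(29/3)*1568 = (√87/3)*1568 = 1568*√87/3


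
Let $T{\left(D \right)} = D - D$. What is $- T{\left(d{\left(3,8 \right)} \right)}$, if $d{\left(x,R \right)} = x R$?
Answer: $0$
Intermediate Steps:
$d{\left(x,R \right)} = R x$
$T{\left(D \right)} = 0$
$- T{\left(d{\left(3,8 \right)} \right)} = \left(-1\right) 0 = 0$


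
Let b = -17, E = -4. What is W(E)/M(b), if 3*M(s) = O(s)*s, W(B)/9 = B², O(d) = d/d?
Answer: -432/17 ≈ -25.412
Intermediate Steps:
O(d) = 1
W(B) = 9*B²
M(s) = s/3 (M(s) = (1*s)/3 = s/3)
W(E)/M(b) = (9*(-4)²)/(((⅓)*(-17))) = (9*16)/(-17/3) = 144*(-3/17) = -432/17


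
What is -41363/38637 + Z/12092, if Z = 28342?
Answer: 297444229/233599302 ≈ 1.2733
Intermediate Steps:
-41363/38637 + Z/12092 = -41363/38637 + 28342/12092 = -41363*1/38637 + 28342*(1/12092) = -41363/38637 + 14171/6046 = 297444229/233599302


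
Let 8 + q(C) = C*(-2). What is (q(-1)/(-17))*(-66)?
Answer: -396/17 ≈ -23.294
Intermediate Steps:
q(C) = -8 - 2*C (q(C) = -8 + C*(-2) = -8 - 2*C)
(q(-1)/(-17))*(-66) = ((-8 - 2*(-1))/(-17))*(-66) = -(-8 + 2)/17*(-66) = -1/17*(-6)*(-66) = (6/17)*(-66) = -396/17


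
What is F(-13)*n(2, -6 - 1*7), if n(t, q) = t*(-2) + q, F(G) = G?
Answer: 221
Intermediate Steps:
n(t, q) = q - 2*t (n(t, q) = -2*t + q = q - 2*t)
F(-13)*n(2, -6 - 1*7) = -13*((-6 - 1*7) - 2*2) = -13*((-6 - 7) - 4) = -13*(-13 - 4) = -13*(-17) = 221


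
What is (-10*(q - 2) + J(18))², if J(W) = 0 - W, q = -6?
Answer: 3844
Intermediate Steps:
J(W) = -W
(-10*(q - 2) + J(18))² = (-10*(-6 - 2) - 1*18)² = (-10*(-8) - 18)² = (80 - 18)² = 62² = 3844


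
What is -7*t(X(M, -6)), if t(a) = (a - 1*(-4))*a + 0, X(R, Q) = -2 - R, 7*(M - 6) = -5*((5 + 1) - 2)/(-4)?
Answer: -2013/7 ≈ -287.57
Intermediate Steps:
M = 47/7 (M = 6 + (-5*((5 + 1) - 2)/(-4))/7 = 6 + (-5*(6 - 2)*(-1/4))/7 = 6 + (-5*4*(-1/4))/7 = 6 + (-20*(-1/4))/7 = 6 + (1/7)*5 = 6 + 5/7 = 47/7 ≈ 6.7143)
t(a) = a*(4 + a) (t(a) = (a + 4)*a + 0 = (4 + a)*a + 0 = a*(4 + a) + 0 = a*(4 + a))
-7*t(X(M, -6)) = -7*(-2 - 1*47/7)*(4 + (-2 - 1*47/7)) = -7*(-2 - 47/7)*(4 + (-2 - 47/7)) = -(-61)*(4 - 61/7) = -(-61)*(-33)/7 = -7*2013/49 = -2013/7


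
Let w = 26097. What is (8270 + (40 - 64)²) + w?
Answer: 34943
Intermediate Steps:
(8270 + (40 - 64)²) + w = (8270 + (40 - 64)²) + 26097 = (8270 + (-24)²) + 26097 = (8270 + 576) + 26097 = 8846 + 26097 = 34943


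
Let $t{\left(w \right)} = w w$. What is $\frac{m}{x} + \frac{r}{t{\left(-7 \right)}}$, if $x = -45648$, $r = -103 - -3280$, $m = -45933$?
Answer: $\frac{49091471}{745584} \approx 65.843$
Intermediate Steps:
$t{\left(w \right)} = w^{2}$
$r = 3177$ ($r = -103 + 3280 = 3177$)
$\frac{m}{x} + \frac{r}{t{\left(-7 \right)}} = - \frac{45933}{-45648} + \frac{3177}{\left(-7\right)^{2}} = \left(-45933\right) \left(- \frac{1}{45648}\right) + \frac{3177}{49} = \frac{15311}{15216} + 3177 \cdot \frac{1}{49} = \frac{15311}{15216} + \frac{3177}{49} = \frac{49091471}{745584}$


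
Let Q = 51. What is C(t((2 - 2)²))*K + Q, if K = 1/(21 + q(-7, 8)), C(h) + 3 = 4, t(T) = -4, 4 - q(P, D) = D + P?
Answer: 1225/24 ≈ 51.042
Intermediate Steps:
q(P, D) = 4 - D - P (q(P, D) = 4 - (D + P) = 4 + (-D - P) = 4 - D - P)
C(h) = 1 (C(h) = -3 + 4 = 1)
K = 1/24 (K = 1/(21 + (4 - 1*8 - 1*(-7))) = 1/(21 + (4 - 8 + 7)) = 1/(21 + 3) = 1/24 ≈ 0.041667)
C(t((2 - 2)²))*K + Q = 1*(1/24) + 51 = 1/24 + 51 = 1225/24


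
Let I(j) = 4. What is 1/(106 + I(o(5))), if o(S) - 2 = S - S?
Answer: 1/110 ≈ 0.0090909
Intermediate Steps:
o(S) = 2 (o(S) = 2 + (S - S) = 2 + 0 = 2)
1/(106 + I(o(5))) = 1/(106 + 4) = 1/110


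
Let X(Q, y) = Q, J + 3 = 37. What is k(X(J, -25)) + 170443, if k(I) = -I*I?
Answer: 169287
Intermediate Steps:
J = 34 (J = -3 + 37 = 34)
k(I) = -I²
k(X(J, -25)) + 170443 = -1*34² + 170443 = -1*1156 + 170443 = -1156 + 170443 = 169287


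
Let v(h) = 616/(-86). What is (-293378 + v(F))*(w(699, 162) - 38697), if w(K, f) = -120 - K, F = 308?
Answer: 498516547992/43 ≈ 1.1593e+10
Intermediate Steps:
v(h) = -308/43 (v(h) = 616*(-1/86) = -308/43)
(-293378 + v(F))*(w(699, 162) - 38697) = (-293378 - 308/43)*((-120 - 1*699) - 38697) = -12615562*((-120 - 699) - 38697)/43 = -12615562*(-819 - 38697)/43 = -12615562/43*(-39516) = 498516547992/43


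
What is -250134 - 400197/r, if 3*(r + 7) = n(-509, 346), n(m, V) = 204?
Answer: -15658371/61 ≈ -2.5669e+5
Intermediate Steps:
r = 61 (r = -7 + (⅓)*204 = -7 + 68 = 61)
-250134 - 400197/r = -250134 - 400197/61 = -15658371/61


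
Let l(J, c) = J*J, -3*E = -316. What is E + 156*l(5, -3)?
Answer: 12016/3 ≈ 4005.3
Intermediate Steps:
E = 316/3 (E = -⅓*(-316) = 316/3 ≈ 105.33)
l(J, c) = J²
E + 156*l(5, -3) = 316/3 + 156*5² = 316/3 + 156*25 = 316/3 + 3900 = 12016/3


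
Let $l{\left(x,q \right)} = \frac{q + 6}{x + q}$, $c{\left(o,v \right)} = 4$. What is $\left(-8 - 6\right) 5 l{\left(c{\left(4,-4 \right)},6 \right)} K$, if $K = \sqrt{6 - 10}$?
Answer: $- 168 i \approx - 168.0 i$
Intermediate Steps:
$l{\left(x,q \right)} = \frac{6 + q}{q + x}$
$K = 2 i$ ($K = \sqrt{-4} = 2 i \approx 2.0 i$)
$\left(-8 - 6\right) 5 l{\left(c{\left(4,-4 \right)},6 \right)} K = \left(-8 - 6\right) 5 \frac{6 + 6}{6 + 4} \cdot 2 i = \left(-8 - 6\right) 5 \cdot \frac{1}{10} \cdot 12 \cdot 2 i = - 14 \cdot 5 \cdot \frac{1}{10} \cdot 12 \cdot 2 i = - 14 \cdot 5 \cdot \frac{6}{5} \cdot 2 i = \left(-14\right) 6 \cdot 2 i = - 84 \cdot 2 i = - 168 i$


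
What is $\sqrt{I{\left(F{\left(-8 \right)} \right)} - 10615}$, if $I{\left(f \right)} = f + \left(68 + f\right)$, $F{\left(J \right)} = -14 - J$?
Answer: $i \sqrt{10559} \approx 102.76 i$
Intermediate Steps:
$I{\left(f \right)} = 68 + 2 f$
$\sqrt{I{\left(F{\left(-8 \right)} \right)} - 10615} = \sqrt{\left(68 + 2 \left(-14 - -8\right)\right) - 10615} = \sqrt{\left(68 + 2 \left(-14 + 8\right)\right) - 10615} = \sqrt{\left(68 + 2 \left(-6\right)\right) - 10615} = \sqrt{\left(68 - 12\right) - 10615} = \sqrt{56 - 10615} = \sqrt{-10559} = i \sqrt{10559}$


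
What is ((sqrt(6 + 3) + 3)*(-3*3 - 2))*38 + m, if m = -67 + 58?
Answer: -2517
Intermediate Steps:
m = -9
((sqrt(6 + 3) + 3)*(-3*3 - 2))*38 + m = ((sqrt(6 + 3) + 3)*(-3*3 - 2))*38 - 9 = ((sqrt(9) + 3)*(-9 - 2))*38 - 9 = ((3 + 3)*(-11))*38 - 9 = (6*(-11))*38 - 9 = -66*38 - 9 = -2508 - 9 = -2517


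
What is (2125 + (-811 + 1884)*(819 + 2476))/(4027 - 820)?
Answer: 1179220/1069 ≈ 1103.1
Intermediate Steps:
(2125 + (-811 + 1884)*(819 + 2476))/(4027 - 820) = (2125 + 1073*3295)/3207 = (2125 + 3535535)*(1/3207) = 3537660*(1/3207) = 1179220/1069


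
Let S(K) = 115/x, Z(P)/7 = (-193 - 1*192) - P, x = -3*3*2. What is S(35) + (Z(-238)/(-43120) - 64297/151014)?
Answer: -1353666499/199338480 ≈ -6.7908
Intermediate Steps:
x = -18 (x = -9*2 = -18)
Z(P) = -2695 - 7*P (Z(P) = 7*((-193 - 1*192) - P) = 7*((-193 - 192) - P) = 7*(-385 - P) = -2695 - 7*P)
S(K) = -115/18 (S(K) = 115/(-18) = 115*(-1/18) = -115/18)
S(35) + (Z(-238)/(-43120) - 64297/151014) = -115/18 + ((-2695 - 7*(-238))/(-43120) - 64297/151014) = -115/18 + ((-2695 + 1666)*(-1/43120) - 64297*1/151014) = -115/18 + (-1029*(-1/43120) - 64297/151014) = -115/18 + (21/880 - 64297/151014) = -115/18 - 26705033/66446160 = -1353666499/199338480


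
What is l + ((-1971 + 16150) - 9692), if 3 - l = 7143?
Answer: -2653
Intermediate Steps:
l = -7140 (l = 3 - 1*7143 = 3 - 7143 = -7140)
l + ((-1971 + 16150) - 9692) = -7140 + ((-1971 + 16150) - 9692) = -7140 + (14179 - 9692) = -7140 + 4487 = -2653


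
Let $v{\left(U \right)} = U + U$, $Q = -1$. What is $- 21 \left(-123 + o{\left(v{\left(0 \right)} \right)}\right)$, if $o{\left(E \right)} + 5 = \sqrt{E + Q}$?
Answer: $2688 - 21 i \approx 2688.0 - 21.0 i$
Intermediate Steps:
$v{\left(U \right)} = 2 U$
$o{\left(E \right)} = -5 + \sqrt{-1 + E}$ ($o{\left(E \right)} = -5 + \sqrt{E - 1} = -5 + \sqrt{-1 + E}$)
$- 21 \left(-123 + o{\left(v{\left(0 \right)} \right)}\right) = - 21 \left(-123 - \left(5 - \sqrt{-1 + 2 \cdot 0}\right)\right) = - 21 \left(-123 - \left(5 - \sqrt{-1 + 0}\right)\right) = - 21 \left(-123 - \left(5 - \sqrt{-1}\right)\right) = - 21 \left(-123 - \left(5 - i\right)\right) = - 21 \left(-128 + i\right) = 2688 - 21 i$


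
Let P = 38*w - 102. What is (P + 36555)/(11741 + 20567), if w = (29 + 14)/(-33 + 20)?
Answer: 472255/420004 ≈ 1.1244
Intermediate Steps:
w = -43/13 (w = 43/(-13) = 43*(-1/13) = -43/13 ≈ -3.3077)
P = -2960/13 (P = 38*(-43/13) - 102 = -1634/13 - 102 = -2960/13 ≈ -227.69)
(P + 36555)/(11741 + 20567) = (-2960/13 + 36555)/(11741 + 20567) = (472255/13)/32308 = (472255/13)*(1/32308) = 472255/420004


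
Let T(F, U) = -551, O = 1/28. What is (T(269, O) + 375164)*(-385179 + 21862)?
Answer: -136103271321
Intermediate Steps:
O = 1/28 ≈ 0.035714
(T(269, O) + 375164)*(-385179 + 21862) = (-551 + 375164)*(-385179 + 21862) = 374613*(-363317) = -136103271321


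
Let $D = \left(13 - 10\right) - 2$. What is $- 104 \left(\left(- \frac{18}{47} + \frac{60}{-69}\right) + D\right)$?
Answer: $\frac{28392}{1081} \approx 26.265$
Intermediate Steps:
$D = 1$ ($D = 3 - 2 = 1$)
$- 104 \left(\left(- \frac{18}{47} + \frac{60}{-69}\right) + D\right) = - 104 \left(\left(- \frac{18}{47} + \frac{60}{-69}\right) + 1\right) = - 104 \left(\left(\left(-18\right) \frac{1}{47} + 60 \left(- \frac{1}{69}\right)\right) + 1\right) = - 104 \left(\left(- \frac{18}{47} - \frac{20}{23}\right) + 1\right) = - 104 \left(- \frac{1354}{1081} + 1\right) = \left(-104\right) \left(- \frac{273}{1081}\right) = \frac{28392}{1081}$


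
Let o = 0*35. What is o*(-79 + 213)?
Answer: 0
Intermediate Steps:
o = 0
o*(-79 + 213) = 0*(-79 + 213) = 0*134 = 0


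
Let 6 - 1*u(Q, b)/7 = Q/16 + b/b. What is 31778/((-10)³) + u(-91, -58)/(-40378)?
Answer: -2566413793/80756000 ≈ -31.780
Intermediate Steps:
u(Q, b) = 35 - 7*Q/16 (u(Q, b) = 42 - 7*(Q/16 + b/b) = 42 - 7*(Q*(1/16) + 1) = 42 - 7*(Q/16 + 1) = 42 - 7*(1 + Q/16) = 42 + (-7 - 7*Q/16) = 35 - 7*Q/16)
31778/((-10)³) + u(-91, -58)/(-40378) = 31778/((-10)³) + (35 - 7/16*(-91))/(-40378) = 31778/(-1000) + (35 + 637/16)*(-1/40378) = 31778*(-1/1000) + (1197/16)*(-1/40378) = -15889/500 - 1197/646048 = -2566413793/80756000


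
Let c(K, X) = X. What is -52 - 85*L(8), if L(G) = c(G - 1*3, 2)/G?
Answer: -293/4 ≈ -73.250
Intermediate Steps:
L(G) = 2/G
-52 - 85*L(8) = -52 - 170/8 = -52 - 85*¼ = -52 - 85/4 = -293/4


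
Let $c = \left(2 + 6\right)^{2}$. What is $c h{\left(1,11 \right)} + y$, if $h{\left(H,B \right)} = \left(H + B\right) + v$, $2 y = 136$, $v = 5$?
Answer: $1156$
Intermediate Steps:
$y = 68$ ($y = \frac{1}{2} \cdot 136 = 68$)
$h{\left(H,B \right)} = 5 + B + H$ ($h{\left(H,B \right)} = \left(H + B\right) + 5 = \left(B + H\right) + 5 = 5 + B + H$)
$c = 64$ ($c = 8^{2} = 64$)
$c h{\left(1,11 \right)} + y = 64 \left(5 + 11 + 1\right) + 68 = 64 \cdot 17 + 68 = 1088 + 68 = 1156$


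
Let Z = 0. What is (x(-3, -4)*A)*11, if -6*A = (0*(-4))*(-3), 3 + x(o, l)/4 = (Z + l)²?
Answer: 0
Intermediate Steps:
x(o, l) = -12 + 4*l² (x(o, l) = -12 + 4*(0 + l)² = -12 + 4*l²)
A = 0 (A = -0*(-4)*(-3)/6 = -0*(-3) = -⅙*0 = 0)
(x(-3, -4)*A)*11 = ((-12 + 4*(-4)²)*0)*11 = ((-12 + 4*16)*0)*11 = ((-12 + 64)*0)*11 = (52*0)*11 = 0*11 = 0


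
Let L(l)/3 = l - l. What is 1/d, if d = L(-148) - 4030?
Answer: -1/4030 ≈ -0.00024814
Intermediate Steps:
L(l) = 0 (L(l) = 3*(l - l) = 3*0 = 0)
d = -4030 (d = 0 - 4030 = -4030)
1/d = 1/(-4030) = -1/4030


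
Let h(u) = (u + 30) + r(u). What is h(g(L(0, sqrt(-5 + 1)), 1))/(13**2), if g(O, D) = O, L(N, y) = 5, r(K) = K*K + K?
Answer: 5/13 ≈ 0.38462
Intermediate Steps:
r(K) = K + K**2 (r(K) = K**2 + K = K + K**2)
h(u) = 30 + u + u*(1 + u) (h(u) = (u + 30) + u*(1 + u) = (30 + u) + u*(1 + u) = 30 + u + u*(1 + u))
h(g(L(0, sqrt(-5 + 1)), 1))/(13**2) = (30 + 5 + 5*(1 + 5))/(13**2) = (30 + 5 + 5*6)/169 = (30 + 5 + 30)*(1/169) = 65*(1/169) = 5/13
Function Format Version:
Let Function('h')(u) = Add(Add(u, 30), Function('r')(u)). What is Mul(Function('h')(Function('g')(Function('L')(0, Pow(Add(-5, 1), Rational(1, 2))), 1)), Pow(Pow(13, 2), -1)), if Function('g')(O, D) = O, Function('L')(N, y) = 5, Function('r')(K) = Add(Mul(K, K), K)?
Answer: Rational(5, 13) ≈ 0.38462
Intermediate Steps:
Function('r')(K) = Add(K, Pow(K, 2)) (Function('r')(K) = Add(Pow(K, 2), K) = Add(K, Pow(K, 2)))
Function('h')(u) = Add(30, u, Mul(u, Add(1, u))) (Function('h')(u) = Add(Add(u, 30), Mul(u, Add(1, u))) = Add(Add(30, u), Mul(u, Add(1, u))) = Add(30, u, Mul(u, Add(1, u))))
Mul(Function('h')(Function('g')(Function('L')(0, Pow(Add(-5, 1), Rational(1, 2))), 1)), Pow(Pow(13, 2), -1)) = Mul(Add(30, 5, Mul(5, Add(1, 5))), Pow(Pow(13, 2), -1)) = Mul(Add(30, 5, Mul(5, 6)), Pow(169, -1)) = Mul(Add(30, 5, 30), Rational(1, 169)) = Mul(65, Rational(1, 169)) = Rational(5, 13)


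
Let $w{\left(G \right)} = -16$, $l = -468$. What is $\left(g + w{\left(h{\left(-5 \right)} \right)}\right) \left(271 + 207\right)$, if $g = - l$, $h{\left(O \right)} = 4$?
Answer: $216056$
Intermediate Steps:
$g = 468$ ($g = \left(-1\right) \left(-468\right) = 468$)
$\left(g + w{\left(h{\left(-5 \right)} \right)}\right) \left(271 + 207\right) = \left(468 - 16\right) \left(271 + 207\right) = 452 \cdot 478 = 216056$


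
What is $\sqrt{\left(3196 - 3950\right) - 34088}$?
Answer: $i \sqrt{34842} \approx 186.66 i$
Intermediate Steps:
$\sqrt{\left(3196 - 3950\right) - 34088} = \sqrt{-754 - 34088} = \sqrt{-34842} = i \sqrt{34842}$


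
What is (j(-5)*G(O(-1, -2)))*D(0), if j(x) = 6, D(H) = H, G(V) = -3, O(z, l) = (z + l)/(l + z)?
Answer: 0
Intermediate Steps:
O(z, l) = 1 (O(z, l) = (l + z)/(l + z) = 1)
(j(-5)*G(O(-1, -2)))*D(0) = (6*(-3))*0 = -18*0 = 0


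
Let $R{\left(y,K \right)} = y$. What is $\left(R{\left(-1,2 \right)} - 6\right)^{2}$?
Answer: $49$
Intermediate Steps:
$\left(R{\left(-1,2 \right)} - 6\right)^{2} = \left(-1 - 6\right)^{2} = \left(-7\right)^{2} = 49$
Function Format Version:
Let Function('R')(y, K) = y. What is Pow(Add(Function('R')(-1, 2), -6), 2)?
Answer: 49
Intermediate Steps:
Pow(Add(Function('R')(-1, 2), -6), 2) = Pow(Add(-1, -6), 2) = Pow(-7, 2) = 49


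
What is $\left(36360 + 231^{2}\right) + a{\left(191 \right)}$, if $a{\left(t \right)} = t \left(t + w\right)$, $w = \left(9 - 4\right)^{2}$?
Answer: $130977$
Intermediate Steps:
$w = 25$ ($w = 5^{2} = 25$)
$a{\left(t \right)} = t \left(25 + t\right)$ ($a{\left(t \right)} = t \left(t + 25\right) = t \left(25 + t\right)$)
$\left(36360 + 231^{2}\right) + a{\left(191 \right)} = \left(36360 + 231^{2}\right) + 191 \left(25 + 191\right) = \left(36360 + 53361\right) + 191 \cdot 216 = 89721 + 41256 = 130977$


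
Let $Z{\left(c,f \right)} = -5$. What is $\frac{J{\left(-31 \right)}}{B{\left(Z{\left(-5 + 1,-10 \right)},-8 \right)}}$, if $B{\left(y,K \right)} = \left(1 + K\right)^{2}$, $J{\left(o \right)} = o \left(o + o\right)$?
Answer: $\frac{1922}{49} \approx 39.224$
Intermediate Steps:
$J{\left(o \right)} = 2 o^{2}$ ($J{\left(o \right)} = o 2 o = 2 o^{2}$)
$\frac{J{\left(-31 \right)}}{B{\left(Z{\left(-5 + 1,-10 \right)},-8 \right)}} = \frac{2 \left(-31\right)^{2}}{\left(1 - 8\right)^{2}} = \frac{2 \cdot 961}{\left(-7\right)^{2}} = \frac{1922}{49}$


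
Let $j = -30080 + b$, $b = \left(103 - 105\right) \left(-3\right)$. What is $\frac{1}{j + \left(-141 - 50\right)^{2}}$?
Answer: $\frac{1}{6407} \approx 0.00015608$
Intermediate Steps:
$b = 6$ ($b = \left(-2\right) \left(-3\right) = 6$)
$j = -30074$ ($j = -30080 + 6 = -30074$)
$\frac{1}{j + \left(-141 - 50\right)^{2}} = \frac{1}{-30074 + \left(-141 - 50\right)^{2}} = \frac{1}{-30074 + \left(-191\right)^{2}} = \frac{1}{-30074 + 36481} = \frac{1}{6407}$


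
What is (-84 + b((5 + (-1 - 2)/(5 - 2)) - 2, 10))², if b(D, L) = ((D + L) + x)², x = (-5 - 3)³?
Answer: 62458007056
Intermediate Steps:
x = -512 (x = (-8)³ = -512)
b(D, L) = (-512 + D + L)² (b(D, L) = ((D + L) - 512)² = (-512 + D + L)²)
(-84 + b((5 + (-1 - 2)/(5 - 2)) - 2, 10))² = (-84 + (-512 + ((5 + (-1 - 2)/(5 - 2)) - 2) + 10)²)² = (-84 + (-512 + ((5 - 3/3) - 2) + 10)²)² = (-84 + (-512 + ((5 - 3*⅓) - 2) + 10)²)² = (-84 + (-512 + ((5 - 1) - 2) + 10)²)² = (-84 + (-512 + (4 - 2) + 10)²)² = (-84 + (-512 + 2 + 10)²)² = (-84 + (-500)²)² = (-84 + 250000)² = 249916² = 62458007056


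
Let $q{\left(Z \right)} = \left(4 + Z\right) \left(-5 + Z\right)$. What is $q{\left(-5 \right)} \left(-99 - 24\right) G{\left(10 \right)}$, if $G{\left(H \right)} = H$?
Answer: $-12300$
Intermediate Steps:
$q{\left(Z \right)} = \left(-5 + Z\right) \left(4 + Z\right)$
$q{\left(-5 \right)} \left(-99 - 24\right) G{\left(10 \right)} = \left(-20 + \left(-5\right)^{2} - -5\right) \left(-99 - 24\right) 10 = \left(-20 + 25 + 5\right) \left(-99 - 24\right) 10 = 10 \left(-123\right) 10 = \left(-1230\right) 10 = -12300$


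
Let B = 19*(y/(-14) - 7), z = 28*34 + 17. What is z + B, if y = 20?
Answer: 5662/7 ≈ 808.86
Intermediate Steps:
z = 969 (z = 952 + 17 = 969)
B = -1121/7 (B = 19*(20/(-14) - 7) = 19*(20*(-1/14) - 7) = 19*(-10/7 - 7) = 19*(-59/7) = -1121/7 ≈ -160.14)
z + B = 969 - 1121/7 = 5662/7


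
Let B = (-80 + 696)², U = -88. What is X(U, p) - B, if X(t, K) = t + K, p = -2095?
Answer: -381639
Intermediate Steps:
B = 379456 (B = 616² = 379456)
X(t, K) = K + t
X(U, p) - B = (-2095 - 88) - 1*379456 = -2183 - 379456 = -381639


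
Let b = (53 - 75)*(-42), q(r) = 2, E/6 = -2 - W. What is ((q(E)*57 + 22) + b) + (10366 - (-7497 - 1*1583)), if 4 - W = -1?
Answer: 20506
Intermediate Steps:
W = 5 (W = 4 - 1*(-1) = 4 + 1 = 5)
E = -42 (E = 6*(-2 - 1*5) = 6*(-2 - 5) = 6*(-7) = -42)
b = 924 (b = -22*(-42) = 924)
((q(E)*57 + 22) + b) + (10366 - (-7497 - 1*1583)) = ((2*57 + 22) + 924) + (10366 - (-7497 - 1*1583)) = ((114 + 22) + 924) + (10366 - (-7497 - 1583)) = (136 + 924) + (10366 - 1*(-9080)) = 1060 + (10366 + 9080) = 1060 + 19446 = 20506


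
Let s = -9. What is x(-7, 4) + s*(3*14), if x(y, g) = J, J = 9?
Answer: -369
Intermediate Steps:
x(y, g) = 9
x(-7, 4) + s*(3*14) = 9 - 27*14 = 9 - 9*42 = 9 - 378 = -369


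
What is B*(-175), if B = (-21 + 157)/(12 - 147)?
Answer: 4760/27 ≈ 176.30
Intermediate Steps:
B = -136/135 (B = 136/(-135) = 136*(-1/135) = -136/135 ≈ -1.0074)
B*(-175) = -136/135*(-175) = 4760/27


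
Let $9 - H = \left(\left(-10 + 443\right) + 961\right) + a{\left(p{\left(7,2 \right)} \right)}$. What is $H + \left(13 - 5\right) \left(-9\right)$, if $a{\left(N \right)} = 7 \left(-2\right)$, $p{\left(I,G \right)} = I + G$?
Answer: $-1443$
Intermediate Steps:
$p{\left(I,G \right)} = G + I$
$a{\left(N \right)} = -14$
$H = -1371$ ($H = 9 - \left(\left(\left(-10 + 443\right) + 961\right) - 14\right) = 9 - \left(\left(433 + 961\right) - 14\right) = 9 - \left(1394 - 14\right) = 9 - 1380 = -1371$)
$H + \left(13 - 5\right) \left(-9\right) = -1371 + \left(13 - 5\right) \left(-9\right) = -1371 + 8 \left(-9\right) = -1371 - 72 = -1443$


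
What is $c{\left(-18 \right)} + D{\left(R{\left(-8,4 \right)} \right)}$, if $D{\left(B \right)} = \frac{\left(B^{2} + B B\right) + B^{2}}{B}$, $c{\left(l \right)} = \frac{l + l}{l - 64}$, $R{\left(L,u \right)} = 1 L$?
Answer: $- \frac{966}{41} \approx -23.561$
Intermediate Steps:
$R{\left(L,u \right)} = L$
$c{\left(l \right)} = \frac{2 l}{-64 + l}$
$D{\left(B \right)} = 3 B$ ($D{\left(B \right)} = \frac{\left(B^{2} + B^{2}\right) + B^{2}}{B} = \frac{2 B^{2} + B^{2}}{B} = \frac{3 B^{2}}{B} = 3 B$)
$c{\left(-18 \right)} + D{\left(R{\left(-8,4 \right)} \right)} = 2 \left(-18\right) \frac{1}{-64 - 18} + 3 \left(-8\right) = 2 \left(-18\right) \frac{1}{-82} - 24 = 2 \left(-18\right) \left(- \frac{1}{82}\right) - 24 = \frac{18}{41} - 24 = - \frac{966}{41}$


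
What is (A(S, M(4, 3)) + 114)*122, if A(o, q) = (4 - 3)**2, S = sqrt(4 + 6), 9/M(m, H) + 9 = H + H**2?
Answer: 14030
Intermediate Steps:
M(m, H) = 9/(-9 + H + H**2) (M(m, H) = 9/(-9 + (H + H**2)) = 9/(-9 + H + H**2))
S = sqrt(10) ≈ 3.1623
A(o, q) = 1 (A(o, q) = 1**2 = 1)
(A(S, M(4, 3)) + 114)*122 = (1 + 114)*122 = 115*122 = 14030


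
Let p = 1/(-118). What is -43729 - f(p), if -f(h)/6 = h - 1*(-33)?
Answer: -2568332/59 ≈ -43531.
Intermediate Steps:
p = -1/118 ≈ -0.0084746
f(h) = -198 - 6*h (f(h) = -6*(h - 1*(-33)) = -6*(h + 33) = -6*(33 + h) = -198 - 6*h)
-43729 - f(p) = -43729 - (-198 - 6*(-1/118)) = -43729 - (-198 + 3/59) = -43729 - 1*(-11679/59) = -43729 + 11679/59 = -2568332/59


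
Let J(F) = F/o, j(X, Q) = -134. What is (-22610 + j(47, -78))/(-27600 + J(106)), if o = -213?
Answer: 2422236/2939453 ≈ 0.82404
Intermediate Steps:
J(F) = -F/213 (J(F) = F/(-213) = F*(-1/213) = -F/213)
(-22610 + j(47, -78))/(-27600 + J(106)) = (-22610 - 134)/(-27600 - 1/213*106) = -22744/(-27600 - 106/213) = -22744/(-5878906/213) = -22744*(-213/5878906) = 2422236/2939453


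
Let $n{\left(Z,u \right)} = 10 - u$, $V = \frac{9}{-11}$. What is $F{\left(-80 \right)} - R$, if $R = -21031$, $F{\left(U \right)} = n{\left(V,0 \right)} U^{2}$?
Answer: $85031$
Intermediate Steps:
$V = - \frac{9}{11}$ ($V = 9 \left(- \frac{1}{11}\right) = - \frac{9}{11} \approx -0.81818$)
$F{\left(U \right)} = 10 U^{2}$ ($F{\left(U \right)} = \left(10 - 0\right) U^{2} = \left(10 + 0\right) U^{2} = 10 U^{2}$)
$F{\left(-80 \right)} - R = 10 \left(-80\right)^{2} - -21031 = 10 \cdot 6400 + 21031 = 64000 + 21031 = 85031$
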